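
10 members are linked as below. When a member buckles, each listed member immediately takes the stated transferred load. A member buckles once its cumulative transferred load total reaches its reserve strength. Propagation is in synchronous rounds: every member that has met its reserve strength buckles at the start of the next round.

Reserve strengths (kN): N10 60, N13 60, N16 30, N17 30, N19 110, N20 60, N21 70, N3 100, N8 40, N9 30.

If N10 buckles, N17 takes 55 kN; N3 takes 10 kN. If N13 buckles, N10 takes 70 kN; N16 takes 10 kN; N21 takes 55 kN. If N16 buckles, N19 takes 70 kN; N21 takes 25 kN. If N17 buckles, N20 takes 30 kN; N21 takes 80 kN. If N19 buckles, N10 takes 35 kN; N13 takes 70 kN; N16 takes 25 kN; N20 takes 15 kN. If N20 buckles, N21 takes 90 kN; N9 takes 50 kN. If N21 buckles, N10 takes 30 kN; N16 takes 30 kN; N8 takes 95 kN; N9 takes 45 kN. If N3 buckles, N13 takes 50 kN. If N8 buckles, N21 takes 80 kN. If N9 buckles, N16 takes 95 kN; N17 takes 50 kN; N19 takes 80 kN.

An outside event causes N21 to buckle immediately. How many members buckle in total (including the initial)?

Round 1 — N21 buckles (initial).
  N10: +30 → 30 < 60
  N16: +30 → 30 ≥ 30
  N8: +95 → 95 ≥ 40
  N9: +45 → 45 ≥ 30
Round 2 — N16, N8, N9 buckle.
  N17: +50 → 50 ≥ 30
  N19: +70+80 → 150 ≥ 110
Round 3 — N17, N19 buckle.
  N10: +35 → 65 ≥ 60
  N13: +70 → 70 ≥ 60
  N20: +30+15 → 45 < 60
Round 4 — N10, N13 buckle.
  N3: +10 → 10 < 100
No further bucklings.

8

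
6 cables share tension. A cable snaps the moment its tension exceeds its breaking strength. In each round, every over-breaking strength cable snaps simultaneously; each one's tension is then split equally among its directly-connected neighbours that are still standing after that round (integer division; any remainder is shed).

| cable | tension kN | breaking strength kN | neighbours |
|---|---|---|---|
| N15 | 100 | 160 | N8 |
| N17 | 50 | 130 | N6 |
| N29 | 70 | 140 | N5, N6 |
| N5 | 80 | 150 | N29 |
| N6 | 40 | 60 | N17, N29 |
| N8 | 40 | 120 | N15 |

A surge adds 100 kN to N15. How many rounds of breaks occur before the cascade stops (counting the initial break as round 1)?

2

Round 1 — N15 at 200 > 160. N15 snaps.
  N15 sheds 200 kN to N8: 200 each.
    N8: 40+200 = 240 > 120
Round 2 — N8 snaps.
  N8 sheds 240 kN: no online neighbours, lost.
No further breaks.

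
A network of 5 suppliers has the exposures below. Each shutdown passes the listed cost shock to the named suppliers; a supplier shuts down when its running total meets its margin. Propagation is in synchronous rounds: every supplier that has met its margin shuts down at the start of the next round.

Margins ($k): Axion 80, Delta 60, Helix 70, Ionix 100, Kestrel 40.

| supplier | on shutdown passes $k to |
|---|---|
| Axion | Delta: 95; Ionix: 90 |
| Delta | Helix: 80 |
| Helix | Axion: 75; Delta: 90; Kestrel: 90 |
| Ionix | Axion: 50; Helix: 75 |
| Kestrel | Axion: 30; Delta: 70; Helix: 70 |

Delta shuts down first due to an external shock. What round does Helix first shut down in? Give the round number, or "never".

2

Round 1 — Delta shuts down (initial).
  Helix: +80 → 80 ≥ 70
Round 2 — Helix shuts down.
  Axion: +75 → 75 < 80
  Kestrel: +90 → 90 ≥ 40
Round 3 — Kestrel shuts down.
  Axion: +30 → 105 ≥ 80
Round 4 — Axion shuts down.
  Ionix: +90 → 90 < 100
No further shutdowns.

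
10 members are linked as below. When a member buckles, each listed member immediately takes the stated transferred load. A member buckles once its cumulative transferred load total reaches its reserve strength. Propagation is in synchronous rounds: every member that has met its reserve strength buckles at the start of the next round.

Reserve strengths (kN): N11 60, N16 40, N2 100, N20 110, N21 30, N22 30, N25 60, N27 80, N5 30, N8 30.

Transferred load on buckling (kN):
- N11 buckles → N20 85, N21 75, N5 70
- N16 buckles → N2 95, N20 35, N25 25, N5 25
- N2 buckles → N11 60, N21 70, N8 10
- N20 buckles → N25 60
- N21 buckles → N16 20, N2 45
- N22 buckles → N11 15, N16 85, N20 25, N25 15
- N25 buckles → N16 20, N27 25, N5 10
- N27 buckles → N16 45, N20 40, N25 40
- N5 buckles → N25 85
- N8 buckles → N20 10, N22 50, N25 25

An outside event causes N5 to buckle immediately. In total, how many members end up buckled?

Round 1 — N5 buckles (initial).
  N25: +85 → 85 ≥ 60
Round 2 — N25 buckles.
  N16: +20 → 20 < 40
  N27: +25 → 25 < 80
No further bucklings.

2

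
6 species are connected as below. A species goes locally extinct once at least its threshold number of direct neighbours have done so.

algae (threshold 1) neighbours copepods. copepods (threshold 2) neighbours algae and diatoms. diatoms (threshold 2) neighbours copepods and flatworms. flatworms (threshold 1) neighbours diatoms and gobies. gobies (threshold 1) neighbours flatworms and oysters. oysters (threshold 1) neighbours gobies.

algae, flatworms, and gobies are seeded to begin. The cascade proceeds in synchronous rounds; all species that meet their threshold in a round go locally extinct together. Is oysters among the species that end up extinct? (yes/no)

Round 1 — algae, flatworms, gobies go locally extinct (initial).
Round 2 — checking thresholds:
  copepods: 1 of 2 neighbours < 2, holds.
  diatoms: 1 of 2 neighbours < 2, holds.
  oysters: 1 of 1 neighbours ≥ 1, goes locally extinct.
Round 3 — no new extinctions; cascade stops.

yes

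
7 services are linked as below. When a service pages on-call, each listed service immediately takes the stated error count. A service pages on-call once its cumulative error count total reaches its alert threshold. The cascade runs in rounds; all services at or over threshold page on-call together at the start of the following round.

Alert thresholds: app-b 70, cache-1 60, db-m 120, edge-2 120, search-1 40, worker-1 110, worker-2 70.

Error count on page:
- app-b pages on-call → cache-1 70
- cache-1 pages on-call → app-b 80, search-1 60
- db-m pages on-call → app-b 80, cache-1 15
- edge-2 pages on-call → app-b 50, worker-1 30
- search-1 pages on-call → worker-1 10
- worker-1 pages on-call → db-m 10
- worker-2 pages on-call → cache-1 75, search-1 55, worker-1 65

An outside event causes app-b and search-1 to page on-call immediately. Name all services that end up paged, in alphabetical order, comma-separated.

Round 1 — app-b, search-1 page on-call (initial).
  cache-1: +70 → 70 ≥ 60
  worker-1: +10 → 10 < 110
Round 2 — cache-1 pages on-call.
No further pages.

app-b, cache-1, search-1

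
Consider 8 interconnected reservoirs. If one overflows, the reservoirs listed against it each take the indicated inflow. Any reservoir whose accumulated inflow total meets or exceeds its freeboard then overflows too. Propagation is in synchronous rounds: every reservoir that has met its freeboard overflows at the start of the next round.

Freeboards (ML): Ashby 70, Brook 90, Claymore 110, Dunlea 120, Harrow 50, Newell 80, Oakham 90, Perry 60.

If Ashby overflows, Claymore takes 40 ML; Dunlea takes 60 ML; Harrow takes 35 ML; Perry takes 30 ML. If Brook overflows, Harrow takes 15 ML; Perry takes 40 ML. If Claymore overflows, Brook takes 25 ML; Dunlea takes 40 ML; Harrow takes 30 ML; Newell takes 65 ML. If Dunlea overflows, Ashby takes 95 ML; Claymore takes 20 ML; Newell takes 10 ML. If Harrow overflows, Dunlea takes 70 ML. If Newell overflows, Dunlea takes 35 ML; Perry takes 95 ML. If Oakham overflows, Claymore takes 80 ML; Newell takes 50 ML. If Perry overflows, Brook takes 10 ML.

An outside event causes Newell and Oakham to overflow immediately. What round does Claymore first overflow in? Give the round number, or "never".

Round 1 — Newell, Oakham overflow (initial).
  Claymore: +80 → 80 < 110
  Dunlea: +35 → 35 < 120
  Perry: +95 → 95 ≥ 60
Round 2 — Perry overflows.
  Brook: +10 → 10 < 90
No further overflows.

never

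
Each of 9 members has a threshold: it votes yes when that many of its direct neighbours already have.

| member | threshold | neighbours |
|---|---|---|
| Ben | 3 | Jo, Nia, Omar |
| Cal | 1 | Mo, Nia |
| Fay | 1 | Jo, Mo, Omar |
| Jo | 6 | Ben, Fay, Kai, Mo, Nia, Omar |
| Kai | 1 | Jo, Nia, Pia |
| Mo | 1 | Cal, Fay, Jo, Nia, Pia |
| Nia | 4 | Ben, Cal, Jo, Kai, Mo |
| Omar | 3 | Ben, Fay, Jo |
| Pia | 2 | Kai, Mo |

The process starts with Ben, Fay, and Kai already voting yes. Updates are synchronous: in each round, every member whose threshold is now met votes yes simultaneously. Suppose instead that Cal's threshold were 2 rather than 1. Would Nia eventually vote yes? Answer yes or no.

no

With Cal's threshold at 2:
Round 1 — Ben, Fay, Kai vote yes (initial).
Round 2 — checking thresholds:
  Jo: 3 of 6 neighbours < 6, holds.
  Mo: 1 of 5 neighbours ≥ 1, votes yes.
  Nia: 2 of 5 neighbours < 4, holds.
  Omar: 2 of 3 neighbours < 3, holds.
  Pia: 1 of 2 neighbours < 2, holds.
Round 3 — checking thresholds:
  Cal: 1 of 2 neighbours < 2, holds.
  Jo: 4 of 6 neighbours < 6, holds.
  Nia: 3 of 5 neighbours < 4, holds.
  Omar: 2 of 3 neighbours < 3, holds.
  Pia: 2 of 2 neighbours ≥ 2, votes yes.
Round 4 — no new yes votes; cascade stops.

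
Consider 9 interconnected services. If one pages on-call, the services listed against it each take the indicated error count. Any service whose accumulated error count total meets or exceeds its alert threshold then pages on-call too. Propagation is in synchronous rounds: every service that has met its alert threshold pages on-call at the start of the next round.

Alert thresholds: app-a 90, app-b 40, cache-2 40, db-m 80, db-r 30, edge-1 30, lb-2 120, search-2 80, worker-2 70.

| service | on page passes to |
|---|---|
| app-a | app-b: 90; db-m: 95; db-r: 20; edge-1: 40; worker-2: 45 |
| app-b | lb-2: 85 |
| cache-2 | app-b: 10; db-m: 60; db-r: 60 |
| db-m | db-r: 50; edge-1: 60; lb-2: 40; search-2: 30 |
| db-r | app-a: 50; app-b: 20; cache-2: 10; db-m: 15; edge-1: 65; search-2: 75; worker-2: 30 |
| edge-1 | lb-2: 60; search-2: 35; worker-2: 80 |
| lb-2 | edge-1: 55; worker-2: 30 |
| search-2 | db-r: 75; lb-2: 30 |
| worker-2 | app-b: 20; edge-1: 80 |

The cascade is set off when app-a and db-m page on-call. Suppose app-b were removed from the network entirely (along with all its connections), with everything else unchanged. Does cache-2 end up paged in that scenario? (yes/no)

With app-b removed:
Round 1 — app-a, db-m page on-call (initial).
  db-r: +20+50 → 70 ≥ 30
  edge-1: +40+60 → 100 ≥ 30
  lb-2: +40 → 40 < 120
  search-2: +30 → 30 < 80
  worker-2: +45 → 45 < 70
Round 2 — db-r, edge-1 page on-call.
  cache-2: +10 → 10 < 40
  lb-2: +60 → 100 < 120
  search-2: +75+35 → 140 ≥ 80
  worker-2: +30+80 → 155 ≥ 70
Round 3 — search-2, worker-2 page on-call.
  lb-2: +30 → 130 ≥ 120
Round 4 — lb-2 pages on-call.
No further pages.

no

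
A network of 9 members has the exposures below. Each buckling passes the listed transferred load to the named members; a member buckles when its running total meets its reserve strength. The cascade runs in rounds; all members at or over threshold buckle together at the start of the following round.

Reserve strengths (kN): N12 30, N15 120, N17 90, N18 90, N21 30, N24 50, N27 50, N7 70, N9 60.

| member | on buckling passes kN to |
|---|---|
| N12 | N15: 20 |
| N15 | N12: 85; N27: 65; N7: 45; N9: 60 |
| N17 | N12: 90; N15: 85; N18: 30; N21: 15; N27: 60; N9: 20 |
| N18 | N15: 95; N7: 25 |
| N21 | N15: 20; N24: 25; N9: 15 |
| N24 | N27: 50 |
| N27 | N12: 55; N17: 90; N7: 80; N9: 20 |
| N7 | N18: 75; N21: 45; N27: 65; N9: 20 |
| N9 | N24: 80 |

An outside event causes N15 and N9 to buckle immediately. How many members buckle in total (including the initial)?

Round 1 — N15, N9 buckle (initial).
  N12: +85 → 85 ≥ 30
  N24: +80 → 80 ≥ 50
  N27: +65 → 65 ≥ 50
  N7: +45 → 45 < 70
Round 2 — N12, N24, N27 buckle.
  N17: +90 → 90 ≥ 90
  N7: +80 → 125 ≥ 70
Round 3 — N17, N7 buckle.
  N18: +30+75 → 105 ≥ 90
  N21: +15+45 → 60 ≥ 30
Round 4 — N18, N21 buckle.
No further bucklings.

9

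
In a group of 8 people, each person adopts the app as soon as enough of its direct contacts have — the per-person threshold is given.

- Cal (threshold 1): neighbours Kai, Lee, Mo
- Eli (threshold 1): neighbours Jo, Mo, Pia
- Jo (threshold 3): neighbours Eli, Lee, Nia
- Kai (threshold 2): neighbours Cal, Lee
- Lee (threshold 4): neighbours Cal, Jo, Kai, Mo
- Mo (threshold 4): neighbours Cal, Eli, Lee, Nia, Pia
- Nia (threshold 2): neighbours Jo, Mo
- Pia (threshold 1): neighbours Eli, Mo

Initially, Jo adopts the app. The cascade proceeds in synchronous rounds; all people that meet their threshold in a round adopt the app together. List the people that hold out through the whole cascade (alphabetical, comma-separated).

Round 1 — Jo adopts the app (initial).
Round 2 — checking thresholds:
  Eli: 1 of 3 neighbours ≥ 1, adopts the app.
  Lee: 1 of 4 neighbours < 4, holds.
  Nia: 1 of 2 neighbours < 2, holds.
Round 3 — checking thresholds:
  Lee: 1 of 4 neighbours < 4, holds.
  Mo: 1 of 5 neighbours < 4, holds.
  Nia: 1 of 2 neighbours < 2, holds.
  Pia: 1 of 2 neighbours ≥ 1, adopts the app.
Round 4 — no new adoptions; cascade stops.

Cal, Kai, Lee, Mo, Nia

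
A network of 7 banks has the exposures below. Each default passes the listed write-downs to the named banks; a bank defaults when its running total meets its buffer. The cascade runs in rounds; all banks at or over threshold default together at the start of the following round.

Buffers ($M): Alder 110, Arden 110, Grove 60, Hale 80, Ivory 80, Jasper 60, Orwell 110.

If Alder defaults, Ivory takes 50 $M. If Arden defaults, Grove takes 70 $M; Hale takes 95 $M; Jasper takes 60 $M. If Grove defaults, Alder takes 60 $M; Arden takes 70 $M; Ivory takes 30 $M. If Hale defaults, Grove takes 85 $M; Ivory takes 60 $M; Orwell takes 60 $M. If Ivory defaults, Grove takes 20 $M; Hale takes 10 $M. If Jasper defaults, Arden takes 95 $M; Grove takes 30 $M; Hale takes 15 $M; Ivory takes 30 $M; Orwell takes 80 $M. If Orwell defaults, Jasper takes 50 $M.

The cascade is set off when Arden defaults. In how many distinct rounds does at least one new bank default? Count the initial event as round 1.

3

Round 1 — Arden defaults (initial).
  Grove: +70 → 70 ≥ 60
  Hale: +95 → 95 ≥ 80
  Jasper: +60 → 60 ≥ 60
Round 2 — Grove, Hale, Jasper default.
  Alder: +60 → 60 < 110
  Ivory: +30+60+30 → 120 ≥ 80
  Orwell: +60+80 → 140 ≥ 110
Round 3 — Ivory, Orwell default.
No further defaults.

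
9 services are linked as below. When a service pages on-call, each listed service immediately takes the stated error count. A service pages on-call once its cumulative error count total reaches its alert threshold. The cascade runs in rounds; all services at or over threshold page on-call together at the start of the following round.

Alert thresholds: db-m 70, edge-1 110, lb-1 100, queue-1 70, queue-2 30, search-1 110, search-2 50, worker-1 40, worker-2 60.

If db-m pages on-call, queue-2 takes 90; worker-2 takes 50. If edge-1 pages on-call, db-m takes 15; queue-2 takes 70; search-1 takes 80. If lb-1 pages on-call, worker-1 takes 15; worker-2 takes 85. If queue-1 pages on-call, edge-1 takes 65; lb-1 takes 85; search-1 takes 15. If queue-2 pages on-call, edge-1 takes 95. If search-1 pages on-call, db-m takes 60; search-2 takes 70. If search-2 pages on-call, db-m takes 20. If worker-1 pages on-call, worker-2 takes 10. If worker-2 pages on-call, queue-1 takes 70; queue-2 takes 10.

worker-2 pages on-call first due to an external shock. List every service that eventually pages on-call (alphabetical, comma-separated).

Round 1 — worker-2 pages on-call (initial).
  queue-1: +70 → 70 ≥ 70
  queue-2: +10 → 10 < 30
Round 2 — queue-1 pages on-call.
  edge-1: +65 → 65 < 110
  lb-1: +85 → 85 < 100
  search-1: +15 → 15 < 110
No further pages.

queue-1, worker-2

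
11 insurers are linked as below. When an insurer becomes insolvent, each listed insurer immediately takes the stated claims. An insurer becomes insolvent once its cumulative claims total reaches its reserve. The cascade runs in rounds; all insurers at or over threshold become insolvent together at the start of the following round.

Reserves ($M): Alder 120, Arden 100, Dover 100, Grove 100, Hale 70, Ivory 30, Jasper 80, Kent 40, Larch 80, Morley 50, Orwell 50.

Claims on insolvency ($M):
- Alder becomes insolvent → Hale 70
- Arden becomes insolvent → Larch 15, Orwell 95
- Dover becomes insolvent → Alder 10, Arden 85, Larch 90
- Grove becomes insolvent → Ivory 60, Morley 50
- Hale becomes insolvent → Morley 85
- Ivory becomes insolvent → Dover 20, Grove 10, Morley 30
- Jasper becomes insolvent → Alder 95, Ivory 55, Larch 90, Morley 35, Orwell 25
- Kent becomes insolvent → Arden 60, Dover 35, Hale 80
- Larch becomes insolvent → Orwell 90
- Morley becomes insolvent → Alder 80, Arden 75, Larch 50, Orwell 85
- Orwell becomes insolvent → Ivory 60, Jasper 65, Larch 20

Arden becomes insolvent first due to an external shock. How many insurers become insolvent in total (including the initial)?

3

Round 1 — Arden becomes insolvent (initial).
  Larch: +15 → 15 < 80
  Orwell: +95 → 95 ≥ 50
Round 2 — Orwell becomes insolvent.
  Ivory: +60 → 60 ≥ 30
  Jasper: +65 → 65 < 80
  Larch: +20 → 35 < 80
Round 3 — Ivory becomes insolvent.
  Dover: +20 → 20 < 100
  Grove: +10 → 10 < 100
  Morley: +30 → 30 < 50
No further insolvencies.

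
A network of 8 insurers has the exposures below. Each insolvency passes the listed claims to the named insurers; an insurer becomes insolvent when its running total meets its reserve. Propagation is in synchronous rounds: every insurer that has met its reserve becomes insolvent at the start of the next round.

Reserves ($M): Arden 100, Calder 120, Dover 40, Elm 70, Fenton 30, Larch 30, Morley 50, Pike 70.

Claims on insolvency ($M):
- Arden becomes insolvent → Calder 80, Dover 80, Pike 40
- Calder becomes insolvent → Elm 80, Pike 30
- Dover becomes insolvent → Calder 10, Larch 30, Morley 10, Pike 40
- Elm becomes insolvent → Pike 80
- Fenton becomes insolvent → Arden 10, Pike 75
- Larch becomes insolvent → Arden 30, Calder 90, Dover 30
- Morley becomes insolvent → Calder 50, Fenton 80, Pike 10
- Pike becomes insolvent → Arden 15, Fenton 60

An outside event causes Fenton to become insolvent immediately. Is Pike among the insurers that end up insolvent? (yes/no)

yes

Round 1 — Fenton becomes insolvent (initial).
  Arden: +10 → 10 < 100
  Pike: +75 → 75 ≥ 70
Round 2 — Pike becomes insolvent.
  Arden: +15 → 25 < 100
No further insolvencies.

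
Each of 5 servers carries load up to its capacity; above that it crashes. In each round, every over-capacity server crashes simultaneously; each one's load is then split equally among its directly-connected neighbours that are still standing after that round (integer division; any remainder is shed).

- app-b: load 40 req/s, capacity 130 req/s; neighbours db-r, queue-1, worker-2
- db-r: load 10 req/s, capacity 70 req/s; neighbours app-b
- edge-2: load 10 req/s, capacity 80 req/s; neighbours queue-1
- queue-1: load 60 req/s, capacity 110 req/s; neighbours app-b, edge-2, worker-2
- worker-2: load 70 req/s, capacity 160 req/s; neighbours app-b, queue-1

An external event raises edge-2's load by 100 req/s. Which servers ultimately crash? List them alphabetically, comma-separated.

Round 1 — edge-2 at 110 > 80. edge-2 crashes.
  edge-2 sheds 110 req/s to queue-1: 110 each.
    queue-1: 60+110 = 170 > 110
Round 2 — queue-1 crashes.
  queue-1 sheds 170 req/s to app-b, worker-2: 85 each.
    app-b: 40+85 = 125 ≤ 130
    worker-2: 70+85 = 155 ≤ 160
No further crashes.

edge-2, queue-1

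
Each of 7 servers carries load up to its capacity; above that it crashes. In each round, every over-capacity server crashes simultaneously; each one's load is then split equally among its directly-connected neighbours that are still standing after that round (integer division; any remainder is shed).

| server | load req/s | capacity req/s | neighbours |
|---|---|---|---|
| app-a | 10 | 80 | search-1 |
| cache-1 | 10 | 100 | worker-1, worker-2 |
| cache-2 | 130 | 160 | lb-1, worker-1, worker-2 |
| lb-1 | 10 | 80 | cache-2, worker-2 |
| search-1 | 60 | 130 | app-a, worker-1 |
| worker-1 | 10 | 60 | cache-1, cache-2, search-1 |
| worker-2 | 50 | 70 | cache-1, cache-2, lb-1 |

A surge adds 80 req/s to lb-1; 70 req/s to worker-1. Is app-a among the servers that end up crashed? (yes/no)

Round 1 — lb-1 at 90 > 80; worker-1 at 80 > 60. lb-1, worker-1 crash.
  lb-1 sheds 90 req/s to cache-2, worker-2: 45 each.
    cache-2: 130+45 = 175 > 160
    worker-2: 50+45 = 95 > 70
  worker-1 sheds 80 req/s to cache-1, cache-2, search-1: 26 each (2 lost).
    cache-1: 10+26 = 36 ≤ 100
    cache-2: 175+26 = 201 > 160
    search-1: 60+26 = 86 ≤ 130
Round 2 — cache-2, worker-2 crash.
  cache-2 sheds 201 req/s: no online neighbours, lost.
  worker-2 sheds 95 req/s to cache-1: 95 each.
    cache-1: 36+95 = 131 > 100
Round 3 — cache-1 crashes.
  cache-1 sheds 131 req/s: no online neighbours, lost.
No further crashes.

no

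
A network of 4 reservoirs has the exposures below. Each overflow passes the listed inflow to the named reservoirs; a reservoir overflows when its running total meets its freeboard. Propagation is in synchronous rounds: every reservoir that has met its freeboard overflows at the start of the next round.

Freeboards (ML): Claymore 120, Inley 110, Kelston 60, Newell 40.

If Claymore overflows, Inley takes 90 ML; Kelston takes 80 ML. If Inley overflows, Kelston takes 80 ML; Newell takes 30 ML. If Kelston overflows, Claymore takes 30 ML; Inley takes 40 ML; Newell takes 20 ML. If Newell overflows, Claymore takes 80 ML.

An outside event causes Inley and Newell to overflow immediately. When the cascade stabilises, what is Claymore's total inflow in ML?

Round 1 — Inley, Newell overflow (initial).
  Claymore: +80 → 80 < 120
  Kelston: +80 → 80 ≥ 60
Round 2 — Kelston overflows.
  Claymore: +30 → 110 < 120
No further overflows.

110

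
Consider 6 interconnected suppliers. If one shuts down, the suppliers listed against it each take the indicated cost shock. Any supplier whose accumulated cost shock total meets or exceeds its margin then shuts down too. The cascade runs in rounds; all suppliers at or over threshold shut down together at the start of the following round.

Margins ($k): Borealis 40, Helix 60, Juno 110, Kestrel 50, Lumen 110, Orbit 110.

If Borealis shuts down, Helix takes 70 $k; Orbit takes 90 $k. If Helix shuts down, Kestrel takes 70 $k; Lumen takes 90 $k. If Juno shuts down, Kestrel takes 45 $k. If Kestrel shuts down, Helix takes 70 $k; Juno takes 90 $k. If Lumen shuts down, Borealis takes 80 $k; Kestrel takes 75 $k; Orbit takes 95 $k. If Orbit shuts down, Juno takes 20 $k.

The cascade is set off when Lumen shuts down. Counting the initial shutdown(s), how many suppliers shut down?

Round 1 — Lumen shuts down (initial).
  Borealis: +80 → 80 ≥ 40
  Kestrel: +75 → 75 ≥ 50
  Orbit: +95 → 95 < 110
Round 2 — Borealis, Kestrel shut down.
  Helix: +70+70 → 140 ≥ 60
  Juno: +90 → 90 < 110
  Orbit: +90 → 185 ≥ 110
Round 3 — Helix, Orbit shut down.
  Juno: +20 → 110 ≥ 110
Round 4 — Juno shuts down.
No further shutdowns.

6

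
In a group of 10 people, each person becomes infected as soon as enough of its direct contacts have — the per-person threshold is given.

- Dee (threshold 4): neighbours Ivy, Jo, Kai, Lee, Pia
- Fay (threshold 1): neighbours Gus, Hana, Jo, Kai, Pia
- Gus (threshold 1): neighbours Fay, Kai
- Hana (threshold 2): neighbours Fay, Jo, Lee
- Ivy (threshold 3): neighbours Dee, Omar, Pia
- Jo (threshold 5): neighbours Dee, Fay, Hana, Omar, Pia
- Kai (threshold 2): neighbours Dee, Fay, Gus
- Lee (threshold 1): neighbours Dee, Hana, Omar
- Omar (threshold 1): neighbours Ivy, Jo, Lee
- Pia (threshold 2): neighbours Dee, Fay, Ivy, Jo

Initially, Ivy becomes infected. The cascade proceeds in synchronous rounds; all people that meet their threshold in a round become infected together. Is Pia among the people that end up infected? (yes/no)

Round 1 — Ivy becomes infected (initial).
Round 2 — checking thresholds:
  Dee: 1 of 5 neighbours < 4, below threshold.
  Omar: 1 of 3 neighbours ≥ 1, becomes infected.
  Pia: 1 of 4 neighbours < 2, below threshold.
Round 3 — checking thresholds:
  Dee: 1 of 5 neighbours < 4, below threshold.
  Jo: 1 of 5 neighbours < 5, below threshold.
  Lee: 1 of 3 neighbours ≥ 1, becomes infected.
  Pia: 1 of 4 neighbours < 2, below threshold.
Round 4 — no new infections; cascade stops.

no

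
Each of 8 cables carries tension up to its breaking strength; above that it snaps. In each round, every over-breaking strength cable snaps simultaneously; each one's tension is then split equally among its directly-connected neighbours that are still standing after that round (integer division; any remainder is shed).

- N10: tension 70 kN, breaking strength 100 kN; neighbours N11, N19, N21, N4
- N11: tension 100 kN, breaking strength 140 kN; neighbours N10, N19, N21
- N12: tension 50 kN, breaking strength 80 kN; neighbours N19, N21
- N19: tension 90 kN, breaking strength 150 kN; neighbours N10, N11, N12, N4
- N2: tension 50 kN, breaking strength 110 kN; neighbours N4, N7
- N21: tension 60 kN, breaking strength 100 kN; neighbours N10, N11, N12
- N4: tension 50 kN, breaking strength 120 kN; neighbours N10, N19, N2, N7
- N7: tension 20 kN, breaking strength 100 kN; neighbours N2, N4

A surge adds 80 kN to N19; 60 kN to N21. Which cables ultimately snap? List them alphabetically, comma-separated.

Round 1 — N19 at 170 > 150; N21 at 120 > 100. N19, N21 snap.
  N19 sheds 170 kN to N10, N11, N12, N4: 42 each (2 lost).
    N10: 70+42 = 112 > 100
    N11: 100+42 = 142 > 140
    N12: 50+42 = 92 > 80
    N4: 50+42 = 92 ≤ 120
  N21 sheds 120 kN to N10, N11, N12: 40 each.
    N10: 112+40 = 152 > 100
    N11: 142+40 = 182 > 140
    N12: 92+40 = 132 > 80
Round 2 — N10, N11, N12 snap.
  N10 sheds 152 kN to N4: 152 each.
    N4: 92+152 = 244 > 120
  N11 sheds 182 kN: no online neighbours, lost.
  N12 sheds 132 kN: no online neighbours, lost.
Round 3 — N4 snaps.
  N4 sheds 244 kN to N2, N7: 122 each.
    N2: 50+122 = 172 > 110
    N7: 20+122 = 142 > 100
Round 4 — N2, N7 snap.
  N2 sheds 172 kN: no online neighbours, lost.
  N7 sheds 142 kN: no online neighbours, lost.
No further breaks.

N10, N11, N12, N19, N2, N21, N4, N7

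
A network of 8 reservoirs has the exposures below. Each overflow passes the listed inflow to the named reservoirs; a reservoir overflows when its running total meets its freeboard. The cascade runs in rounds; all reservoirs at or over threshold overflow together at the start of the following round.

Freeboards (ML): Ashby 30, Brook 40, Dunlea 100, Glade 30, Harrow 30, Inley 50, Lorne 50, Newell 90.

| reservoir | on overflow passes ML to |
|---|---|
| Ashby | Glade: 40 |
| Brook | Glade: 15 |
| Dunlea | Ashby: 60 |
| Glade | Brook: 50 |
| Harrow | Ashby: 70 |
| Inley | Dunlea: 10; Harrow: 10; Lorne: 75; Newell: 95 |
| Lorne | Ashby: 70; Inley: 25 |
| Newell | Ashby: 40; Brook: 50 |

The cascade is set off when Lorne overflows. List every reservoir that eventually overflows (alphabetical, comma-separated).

Ashby, Brook, Glade, Lorne

Round 1 — Lorne overflows (initial).
  Ashby: +70 → 70 ≥ 30
  Inley: +25 → 25 < 50
Round 2 — Ashby overflows.
  Glade: +40 → 40 ≥ 30
Round 3 — Glade overflows.
  Brook: +50 → 50 ≥ 40
Round 4 — Brook overflows.
No further overflows.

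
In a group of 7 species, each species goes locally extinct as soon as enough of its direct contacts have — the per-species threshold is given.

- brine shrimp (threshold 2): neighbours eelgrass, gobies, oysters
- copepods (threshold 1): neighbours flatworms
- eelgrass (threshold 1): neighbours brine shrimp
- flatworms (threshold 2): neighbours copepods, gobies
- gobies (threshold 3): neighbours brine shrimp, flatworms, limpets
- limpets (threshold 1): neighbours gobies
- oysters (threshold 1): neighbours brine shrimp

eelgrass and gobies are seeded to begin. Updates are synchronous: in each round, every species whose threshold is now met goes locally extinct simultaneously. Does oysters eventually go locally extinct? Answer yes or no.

Round 1 — eelgrass, gobies go locally extinct (initial).
Round 2 — checking thresholds:
  brine shrimp: 2 of 3 neighbours ≥ 2, goes locally extinct.
  flatworms: 1 of 2 neighbours < 2, holds.
  limpets: 1 of 1 neighbours ≥ 1, goes locally extinct.
Round 3 — checking thresholds:
  flatworms: 1 of 2 neighbours < 2, holds.
  oysters: 1 of 1 neighbours ≥ 1, goes locally extinct.
Round 4 — no new extinctions; cascade stops.

yes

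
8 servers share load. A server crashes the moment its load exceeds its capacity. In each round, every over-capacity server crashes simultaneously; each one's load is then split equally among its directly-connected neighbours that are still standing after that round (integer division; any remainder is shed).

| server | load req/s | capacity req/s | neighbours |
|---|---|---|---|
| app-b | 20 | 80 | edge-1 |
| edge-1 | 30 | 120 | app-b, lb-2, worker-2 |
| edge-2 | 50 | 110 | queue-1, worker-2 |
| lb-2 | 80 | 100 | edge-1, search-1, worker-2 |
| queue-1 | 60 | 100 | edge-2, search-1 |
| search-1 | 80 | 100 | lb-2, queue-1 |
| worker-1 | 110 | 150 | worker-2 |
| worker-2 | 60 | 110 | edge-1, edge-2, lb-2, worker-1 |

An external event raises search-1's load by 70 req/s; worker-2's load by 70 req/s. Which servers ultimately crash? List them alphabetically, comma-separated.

Round 1 — search-1 at 150 > 100; worker-2 at 130 > 110. search-1, worker-2 crash.
  search-1 sheds 150 req/s to lb-2, queue-1: 75 each.
    lb-2: 80+75 = 155 > 100
    queue-1: 60+75 = 135 > 100
  worker-2 sheds 130 req/s to edge-1, edge-2, lb-2, worker-1: 32 each (2 lost).
    edge-1: 30+32 = 62 ≤ 120
    edge-2: 50+32 = 82 ≤ 110
    lb-2: 155+32 = 187 > 100
    worker-1: 110+32 = 142 ≤ 150
Round 2 — lb-2, queue-1 crash.
  lb-2 sheds 187 req/s to edge-1: 187 each.
    edge-1: 62+187 = 249 > 120
  queue-1 sheds 135 req/s to edge-2: 135 each.
    edge-2: 82+135 = 217 > 110
Round 3 — edge-1, edge-2 crash.
  edge-1 sheds 249 req/s to app-b: 249 each.
    app-b: 20+249 = 269 > 80
  edge-2 sheds 217 req/s: no online neighbours, lost.
Round 4 — app-b crashes.
  app-b sheds 269 req/s: no online neighbours, lost.
No further crashes.

app-b, edge-1, edge-2, lb-2, queue-1, search-1, worker-2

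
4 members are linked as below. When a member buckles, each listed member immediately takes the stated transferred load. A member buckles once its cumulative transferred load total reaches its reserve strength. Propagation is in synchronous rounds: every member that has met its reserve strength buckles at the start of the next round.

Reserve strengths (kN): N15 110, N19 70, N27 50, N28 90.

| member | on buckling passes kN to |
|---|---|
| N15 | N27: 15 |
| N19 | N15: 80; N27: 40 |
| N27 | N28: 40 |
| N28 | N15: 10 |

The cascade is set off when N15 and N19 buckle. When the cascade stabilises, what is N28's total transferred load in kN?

Round 1 — N15, N19 buckle (initial).
  N27: +15+40 → 55 ≥ 50
Round 2 — N27 buckles.
  N28: +40 → 40 < 90
No further bucklings.

40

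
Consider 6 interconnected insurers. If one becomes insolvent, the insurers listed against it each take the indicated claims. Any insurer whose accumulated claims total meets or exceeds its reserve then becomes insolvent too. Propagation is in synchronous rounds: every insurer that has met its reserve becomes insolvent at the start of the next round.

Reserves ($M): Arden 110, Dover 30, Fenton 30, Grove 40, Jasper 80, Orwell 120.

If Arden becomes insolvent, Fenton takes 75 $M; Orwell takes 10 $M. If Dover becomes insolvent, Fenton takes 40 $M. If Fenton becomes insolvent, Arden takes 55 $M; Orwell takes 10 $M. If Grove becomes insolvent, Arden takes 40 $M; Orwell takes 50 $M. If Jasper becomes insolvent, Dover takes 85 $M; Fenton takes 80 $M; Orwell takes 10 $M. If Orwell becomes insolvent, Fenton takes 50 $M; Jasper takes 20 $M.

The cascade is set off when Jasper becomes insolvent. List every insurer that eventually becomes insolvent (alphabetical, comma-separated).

Dover, Fenton, Jasper

Round 1 — Jasper becomes insolvent (initial).
  Dover: +85 → 85 ≥ 30
  Fenton: +80 → 80 ≥ 30
  Orwell: +10 → 10 < 120
Round 2 — Dover, Fenton become insolvent.
  Arden: +55 → 55 < 110
  Orwell: +10 → 20 < 120
No further insolvencies.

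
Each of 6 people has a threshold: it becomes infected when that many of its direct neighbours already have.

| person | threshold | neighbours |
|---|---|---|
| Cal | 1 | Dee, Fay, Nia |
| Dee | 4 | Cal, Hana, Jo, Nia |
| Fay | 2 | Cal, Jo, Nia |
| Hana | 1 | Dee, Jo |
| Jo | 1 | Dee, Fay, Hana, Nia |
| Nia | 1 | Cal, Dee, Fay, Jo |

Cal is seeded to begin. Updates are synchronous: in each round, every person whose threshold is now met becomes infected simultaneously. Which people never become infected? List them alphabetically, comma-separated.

none

Round 1 — Cal becomes infected (initial).
Round 2 — checking thresholds:
  Dee: 1 of 4 neighbours < 4, below threshold.
  Fay: 1 of 3 neighbours < 2, below threshold.
  Nia: 1 of 4 neighbours ≥ 1, becomes infected.
Round 3 — checking thresholds:
  Dee: 2 of 4 neighbours < 4, below threshold.
  Fay: 2 of 3 neighbours ≥ 2, becomes infected.
  Jo: 1 of 4 neighbours ≥ 1, becomes infected.
Round 4 — checking thresholds:
  Dee: 3 of 4 neighbours < 4, below threshold.
  Hana: 1 of 2 neighbours ≥ 1, becomes infected.
Round 5 — checking thresholds:
  Dee: 4 of 4 neighbours ≥ 4, becomes infected.
Round 6 — no new infections; cascade stops.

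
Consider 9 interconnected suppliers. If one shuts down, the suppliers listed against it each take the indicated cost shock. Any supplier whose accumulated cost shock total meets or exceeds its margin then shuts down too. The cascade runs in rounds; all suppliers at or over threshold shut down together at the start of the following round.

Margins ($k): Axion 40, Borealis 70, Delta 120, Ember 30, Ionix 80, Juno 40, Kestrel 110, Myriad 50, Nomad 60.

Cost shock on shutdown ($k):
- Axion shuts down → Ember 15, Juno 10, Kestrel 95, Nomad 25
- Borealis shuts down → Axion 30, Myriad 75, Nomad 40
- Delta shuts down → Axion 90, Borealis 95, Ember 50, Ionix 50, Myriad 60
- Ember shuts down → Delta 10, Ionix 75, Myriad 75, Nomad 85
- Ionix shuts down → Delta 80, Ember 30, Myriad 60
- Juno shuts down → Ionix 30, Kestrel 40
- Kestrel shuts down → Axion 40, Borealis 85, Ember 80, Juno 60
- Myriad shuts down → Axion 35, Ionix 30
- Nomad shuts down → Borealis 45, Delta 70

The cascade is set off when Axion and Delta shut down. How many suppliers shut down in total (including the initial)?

7

Round 1 — Axion, Delta shut down (initial).
  Borealis: +95 → 95 ≥ 70
  Ember: +15+50 → 65 ≥ 30
  Ionix: +50 → 50 < 80
  Juno: +10 → 10 < 40
  Kestrel: +95 → 95 < 110
  Myriad: +60 → 60 ≥ 50
  Nomad: +25 → 25 < 60
Round 2 — Borealis, Ember, Myriad shut down.
  Ionix: +75+30 → 155 ≥ 80
  Nomad: +40+85 → 150 ≥ 60
Round 3 — Ionix, Nomad shut down.
No further shutdowns.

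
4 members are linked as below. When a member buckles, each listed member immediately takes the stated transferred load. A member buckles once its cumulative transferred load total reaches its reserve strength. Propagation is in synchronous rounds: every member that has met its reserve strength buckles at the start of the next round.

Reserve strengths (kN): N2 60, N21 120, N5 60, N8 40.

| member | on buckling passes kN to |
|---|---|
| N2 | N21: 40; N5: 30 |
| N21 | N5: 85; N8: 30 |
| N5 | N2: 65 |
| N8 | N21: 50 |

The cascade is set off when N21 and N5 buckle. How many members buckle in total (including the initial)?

3

Round 1 — N21, N5 buckle (initial).
  N2: +65 → 65 ≥ 60
  N8: +30 → 30 < 40
Round 2 — N2 buckles.
No further bucklings.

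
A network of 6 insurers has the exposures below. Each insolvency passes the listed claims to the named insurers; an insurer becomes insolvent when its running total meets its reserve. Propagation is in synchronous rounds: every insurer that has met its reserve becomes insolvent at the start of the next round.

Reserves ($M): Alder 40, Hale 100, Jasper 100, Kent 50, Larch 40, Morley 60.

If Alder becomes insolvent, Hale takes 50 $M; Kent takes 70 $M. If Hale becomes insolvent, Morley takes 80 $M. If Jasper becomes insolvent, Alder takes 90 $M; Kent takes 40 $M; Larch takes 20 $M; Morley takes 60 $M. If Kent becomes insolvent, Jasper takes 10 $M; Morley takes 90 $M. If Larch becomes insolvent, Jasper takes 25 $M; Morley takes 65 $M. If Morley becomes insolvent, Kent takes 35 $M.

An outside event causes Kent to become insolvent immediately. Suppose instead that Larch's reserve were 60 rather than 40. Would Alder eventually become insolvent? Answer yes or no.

With Larch's reserve at 60:
Round 1 — Kent becomes insolvent (initial).
  Jasper: +10 → 10 < 100
  Morley: +90 → 90 ≥ 60
Round 2 — Morley becomes insolvent.
No further insolvencies.

no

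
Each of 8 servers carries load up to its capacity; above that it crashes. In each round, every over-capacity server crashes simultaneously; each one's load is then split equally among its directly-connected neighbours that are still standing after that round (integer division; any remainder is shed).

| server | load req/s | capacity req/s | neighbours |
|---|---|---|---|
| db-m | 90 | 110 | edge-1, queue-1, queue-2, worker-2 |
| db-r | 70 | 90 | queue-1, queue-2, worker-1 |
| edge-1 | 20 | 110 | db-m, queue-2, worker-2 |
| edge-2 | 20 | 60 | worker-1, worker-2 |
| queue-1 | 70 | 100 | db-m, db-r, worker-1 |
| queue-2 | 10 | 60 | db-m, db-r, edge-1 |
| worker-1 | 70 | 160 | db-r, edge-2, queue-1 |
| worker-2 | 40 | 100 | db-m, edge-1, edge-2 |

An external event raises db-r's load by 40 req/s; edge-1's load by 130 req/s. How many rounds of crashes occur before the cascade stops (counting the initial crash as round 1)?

Round 1 — db-r at 110 > 90; edge-1 at 150 > 110. db-r, edge-1 crash.
  db-r sheds 110 req/s to queue-1, queue-2, worker-1: 36 each (2 lost).
    queue-1: 70+36 = 106 > 100
    queue-2: 10+36 = 46 ≤ 60
    worker-1: 70+36 = 106 ≤ 160
  edge-1 sheds 150 req/s to db-m, queue-2, worker-2: 50 each.
    db-m: 90+50 = 140 > 110
    queue-2: 46+50 = 96 > 60
    worker-2: 40+50 = 90 ≤ 100
Round 2 — db-m, queue-1, queue-2 crash.
  db-m sheds 140 req/s to worker-2: 140 each.
    worker-2: 90+140 = 230 > 100
  queue-1 sheds 106 req/s to worker-1: 106 each.
    worker-1: 106+106 = 212 > 160
  queue-2 sheds 96 req/s: no online neighbours, lost.
Round 3 — worker-1, worker-2 crash.
  worker-1 sheds 212 req/s to edge-2: 212 each.
    edge-2: 20+212 = 232 > 60
  worker-2 sheds 230 req/s to edge-2: 230 each.
    edge-2: 232+230 = 462 > 60
Round 4 — edge-2 crashes.
  edge-2 sheds 462 req/s: no online neighbours, lost.
No further crashes.

4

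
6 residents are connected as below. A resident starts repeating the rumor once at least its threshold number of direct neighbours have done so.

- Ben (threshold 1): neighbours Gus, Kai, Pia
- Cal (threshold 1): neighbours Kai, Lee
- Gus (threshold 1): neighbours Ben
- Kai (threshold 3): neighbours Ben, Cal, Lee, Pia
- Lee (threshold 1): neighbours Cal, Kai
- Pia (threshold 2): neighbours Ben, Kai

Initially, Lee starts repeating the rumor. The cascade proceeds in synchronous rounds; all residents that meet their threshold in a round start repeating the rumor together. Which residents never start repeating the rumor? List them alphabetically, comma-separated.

Round 1 — Lee starts repeating the rumor (initial).
Round 2 — checking thresholds:
  Cal: 1 of 2 neighbours ≥ 1, starts repeating the rumor.
  Kai: 1 of 4 neighbours < 3, below threshold.
Round 3 — no new spreads; cascade stops.

Ben, Gus, Kai, Pia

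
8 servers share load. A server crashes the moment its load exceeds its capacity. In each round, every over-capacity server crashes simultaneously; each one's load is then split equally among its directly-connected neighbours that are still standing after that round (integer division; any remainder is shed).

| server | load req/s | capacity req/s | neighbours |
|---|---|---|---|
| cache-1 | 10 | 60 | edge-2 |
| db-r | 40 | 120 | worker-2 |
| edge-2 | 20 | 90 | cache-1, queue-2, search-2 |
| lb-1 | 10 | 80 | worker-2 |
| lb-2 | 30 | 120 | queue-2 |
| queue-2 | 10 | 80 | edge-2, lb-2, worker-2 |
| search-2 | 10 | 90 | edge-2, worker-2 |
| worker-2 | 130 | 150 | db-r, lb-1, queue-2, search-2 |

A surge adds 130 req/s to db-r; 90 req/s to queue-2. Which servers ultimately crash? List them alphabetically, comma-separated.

cache-1, db-r, edge-2, lb-1, queue-2, search-2, worker-2

Round 1 — db-r at 170 > 120; queue-2 at 100 > 80. db-r, queue-2 crash.
  db-r sheds 170 req/s to worker-2: 170 each.
    worker-2: 130+170 = 300 > 150
  queue-2 sheds 100 req/s to edge-2, lb-2, worker-2: 33 each (1 lost).
    edge-2: 20+33 = 53 ≤ 90
    lb-2: 30+33 = 63 ≤ 120
    worker-2: 300+33 = 333 > 150
Round 2 — worker-2 crashes.
  worker-2 sheds 333 req/s to lb-1, search-2: 166 each (1 lost).
    lb-1: 10+166 = 176 > 80
    search-2: 10+166 = 176 > 90
Round 3 — lb-1, search-2 crash.
  lb-1 sheds 176 req/s: no online neighbours, lost.
  search-2 sheds 176 req/s to edge-2: 176 each.
    edge-2: 53+176 = 229 > 90
Round 4 — edge-2 crashes.
  edge-2 sheds 229 req/s to cache-1: 229 each.
    cache-1: 10+229 = 239 > 60
Round 5 — cache-1 crashes.
  cache-1 sheds 239 req/s: no online neighbours, lost.
No further crashes.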